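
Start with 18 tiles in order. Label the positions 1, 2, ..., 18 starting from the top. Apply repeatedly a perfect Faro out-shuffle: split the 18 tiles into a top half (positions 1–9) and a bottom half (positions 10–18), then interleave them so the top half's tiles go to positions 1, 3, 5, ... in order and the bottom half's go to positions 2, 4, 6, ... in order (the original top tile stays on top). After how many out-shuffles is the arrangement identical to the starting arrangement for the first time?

8

The out-shuffle permutes the 18 positions with cycle lengths [1, 1, 8, 8].
Every tile is home exactly when every cycle has completed a whole number of laps, i.e. after lcm(1, 8) = 8 out-shuffles.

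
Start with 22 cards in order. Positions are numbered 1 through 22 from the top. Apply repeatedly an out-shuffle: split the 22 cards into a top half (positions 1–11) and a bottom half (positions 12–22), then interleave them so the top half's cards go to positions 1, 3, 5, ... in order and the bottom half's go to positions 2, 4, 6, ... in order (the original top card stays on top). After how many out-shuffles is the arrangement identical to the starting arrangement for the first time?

The out-shuffle permutes the 22 positions with cycle lengths [1, 1, 2, 3, 3, 6, 6].
Every card is home exactly when every cycle has completed a whole number of laps, i.e. after lcm(1, 2, 3, 6) = 6 out-shuffles.

6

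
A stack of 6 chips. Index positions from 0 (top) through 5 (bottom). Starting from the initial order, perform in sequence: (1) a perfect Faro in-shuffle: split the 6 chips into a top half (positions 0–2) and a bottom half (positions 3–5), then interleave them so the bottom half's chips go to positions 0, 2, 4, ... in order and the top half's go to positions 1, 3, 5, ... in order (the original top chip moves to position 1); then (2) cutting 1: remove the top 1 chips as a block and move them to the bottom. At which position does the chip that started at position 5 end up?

3

Track the chip from position 5 forward through each operation:
  after op 1 (in-shuffle): 5 → 4
  after op 2 (cut 1): 4 → 3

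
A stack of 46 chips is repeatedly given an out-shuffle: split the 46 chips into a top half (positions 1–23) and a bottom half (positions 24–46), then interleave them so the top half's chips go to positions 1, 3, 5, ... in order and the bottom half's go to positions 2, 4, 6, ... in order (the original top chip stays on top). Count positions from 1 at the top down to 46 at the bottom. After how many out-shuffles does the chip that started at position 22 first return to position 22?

4

Follow position 22 under repeated out-shuffles:
22 → 43 → 40 → 34 → 22
It first returns after 4 out-shuffles.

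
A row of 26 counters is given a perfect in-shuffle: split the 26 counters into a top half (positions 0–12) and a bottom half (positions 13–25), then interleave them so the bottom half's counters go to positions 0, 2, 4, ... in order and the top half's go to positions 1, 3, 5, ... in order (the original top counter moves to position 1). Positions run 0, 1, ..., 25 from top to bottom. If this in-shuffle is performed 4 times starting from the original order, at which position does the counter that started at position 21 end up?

Track the counter's position through each in-shuffle:
21 → 16 → 6 → 13 → 0

0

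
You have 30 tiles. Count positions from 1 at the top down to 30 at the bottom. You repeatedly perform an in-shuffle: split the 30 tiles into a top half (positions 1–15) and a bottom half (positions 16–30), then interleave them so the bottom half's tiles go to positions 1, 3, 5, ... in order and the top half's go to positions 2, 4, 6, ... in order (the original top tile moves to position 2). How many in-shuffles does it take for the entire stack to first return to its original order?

The in-shuffle permutes the 30 positions with cycle lengths [5, 5, 5, 5, 5, 5].
Every tile is home exactly when every cycle has completed a whole number of laps, i.e. after lcm(5) = 5 in-shuffles.

5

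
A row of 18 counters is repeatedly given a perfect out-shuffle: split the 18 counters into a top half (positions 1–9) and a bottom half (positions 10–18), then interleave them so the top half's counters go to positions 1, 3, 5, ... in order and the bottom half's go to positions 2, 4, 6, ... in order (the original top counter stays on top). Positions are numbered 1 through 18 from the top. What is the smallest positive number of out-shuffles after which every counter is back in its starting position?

The out-shuffle permutes the 18 positions with cycle lengths [1, 1, 8, 8].
Every counter is home exactly when every cycle has completed a whole number of laps, i.e. after lcm(1, 8) = 8 out-shuffles.

8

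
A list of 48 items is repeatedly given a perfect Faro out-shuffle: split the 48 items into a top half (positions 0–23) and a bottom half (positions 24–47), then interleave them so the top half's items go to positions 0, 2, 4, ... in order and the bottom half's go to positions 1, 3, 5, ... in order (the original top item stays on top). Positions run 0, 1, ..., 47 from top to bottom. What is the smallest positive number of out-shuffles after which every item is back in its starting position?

The out-shuffle permutes the 48 positions with cycle lengths [1, 1, 23, 23].
Every item is home exactly when every cycle has completed a whole number of laps, i.e. after lcm(1, 23) = 23 out-shuffles.

23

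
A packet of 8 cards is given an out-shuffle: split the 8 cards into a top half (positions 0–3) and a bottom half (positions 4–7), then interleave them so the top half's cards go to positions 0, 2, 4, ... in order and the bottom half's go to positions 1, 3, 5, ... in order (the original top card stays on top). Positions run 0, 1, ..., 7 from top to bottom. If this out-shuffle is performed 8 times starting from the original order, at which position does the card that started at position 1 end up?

Track the card's position through each out-shuffle:
1 → 2 → 4 → 1 → 2 → 4 → 1 → 2 → 4

4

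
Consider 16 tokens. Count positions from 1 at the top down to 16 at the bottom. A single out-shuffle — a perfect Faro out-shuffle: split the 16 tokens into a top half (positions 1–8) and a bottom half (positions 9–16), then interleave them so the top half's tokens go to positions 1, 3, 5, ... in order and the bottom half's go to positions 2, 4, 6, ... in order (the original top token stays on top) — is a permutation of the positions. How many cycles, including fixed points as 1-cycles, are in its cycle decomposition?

6

Trace each unvisited position around until it returns:
(1) (2 3 5 9) (4 7 13 10) (6 11) (8 15 14 12) (16)
6 cycles in total.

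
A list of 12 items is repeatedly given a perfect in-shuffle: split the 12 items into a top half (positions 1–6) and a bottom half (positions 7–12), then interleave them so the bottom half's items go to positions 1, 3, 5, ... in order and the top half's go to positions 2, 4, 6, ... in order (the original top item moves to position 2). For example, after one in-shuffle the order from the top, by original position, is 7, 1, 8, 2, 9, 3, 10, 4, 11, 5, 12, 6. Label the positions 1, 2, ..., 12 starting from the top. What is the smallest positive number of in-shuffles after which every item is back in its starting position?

12

The in-shuffle permutes the 12 positions with cycle lengths [12].
Every item is home exactly when every cycle has completed a whole number of laps, i.e. after lcm(12) = 12 in-shuffles.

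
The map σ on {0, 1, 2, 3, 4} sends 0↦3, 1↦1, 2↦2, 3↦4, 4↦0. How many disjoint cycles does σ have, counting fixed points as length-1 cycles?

3

Cycle decomposition: (0 3 4) (1) (2).
3 cycles.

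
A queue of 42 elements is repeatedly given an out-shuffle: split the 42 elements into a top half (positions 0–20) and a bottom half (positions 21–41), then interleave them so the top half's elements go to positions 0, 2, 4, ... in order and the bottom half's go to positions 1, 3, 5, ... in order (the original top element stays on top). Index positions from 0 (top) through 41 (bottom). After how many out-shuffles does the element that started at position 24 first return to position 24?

Follow position 24 under repeated out-shuffles:
24 → 7 → 14 → 28 → 15 → 30 → 19 → 38 → 35 → 29 → 17 → 34 → 27 → 13 → 26 → 11 → 22 → 3 → 6 → 12 → 24
It first returns after 20 out-shuffles.

20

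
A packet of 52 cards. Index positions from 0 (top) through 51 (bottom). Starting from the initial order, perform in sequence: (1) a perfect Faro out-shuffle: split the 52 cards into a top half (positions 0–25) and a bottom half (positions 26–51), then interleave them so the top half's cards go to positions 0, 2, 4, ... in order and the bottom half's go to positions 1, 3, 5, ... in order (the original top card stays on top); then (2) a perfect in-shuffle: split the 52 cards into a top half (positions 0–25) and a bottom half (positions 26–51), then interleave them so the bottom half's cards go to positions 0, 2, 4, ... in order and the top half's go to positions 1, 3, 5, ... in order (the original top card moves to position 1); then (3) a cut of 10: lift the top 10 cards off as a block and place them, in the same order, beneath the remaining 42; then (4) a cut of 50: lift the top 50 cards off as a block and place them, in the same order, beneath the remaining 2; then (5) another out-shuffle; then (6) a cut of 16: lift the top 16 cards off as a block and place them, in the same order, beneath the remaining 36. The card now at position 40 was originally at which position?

41

Undo the operations in reverse order, starting from position 40:
  undo op 6 (cut 16): 40 ← 4
  undo op 5 (out-shuffle, from top half): 4 ← 2
  undo op 4 (cut 50): 2 ← 0
  undo op 3 (cut 10): 0 ← 10
  undo op 2 (in-shuffle, from bottom half): 10 ← 31
  undo op 1 (out-shuffle, from bottom half): 31 ← 41
So the card at position 40 came from original position 41.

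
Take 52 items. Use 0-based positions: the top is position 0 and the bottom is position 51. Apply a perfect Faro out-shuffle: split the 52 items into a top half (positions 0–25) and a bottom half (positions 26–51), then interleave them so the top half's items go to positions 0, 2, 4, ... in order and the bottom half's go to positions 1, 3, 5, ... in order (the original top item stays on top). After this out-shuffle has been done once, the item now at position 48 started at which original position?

Work backwards from position 48, undoing one out-shuffle at a time:
48 ← 24
So the item now at position 48 started at position 24.

24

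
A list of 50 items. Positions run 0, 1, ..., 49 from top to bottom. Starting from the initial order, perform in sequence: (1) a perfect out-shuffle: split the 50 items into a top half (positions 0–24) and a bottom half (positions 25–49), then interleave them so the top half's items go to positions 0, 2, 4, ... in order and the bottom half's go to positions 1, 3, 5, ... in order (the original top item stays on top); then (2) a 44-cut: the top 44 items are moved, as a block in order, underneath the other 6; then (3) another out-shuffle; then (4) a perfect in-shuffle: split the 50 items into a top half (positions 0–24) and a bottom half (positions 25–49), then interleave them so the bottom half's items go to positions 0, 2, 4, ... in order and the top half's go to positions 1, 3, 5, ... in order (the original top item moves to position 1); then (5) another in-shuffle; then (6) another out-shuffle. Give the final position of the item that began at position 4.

Track the item from position 4 forward through each operation:
  after op 1 (out-shuffle): 4 → 8
  after op 2 (cut 44): 8 → 14
  after op 3 (out-shuffle): 14 → 28
  after op 4 (in-shuffle): 28 → 6
  after op 5 (in-shuffle): 6 → 13
  after op 6 (out-shuffle): 13 → 26

26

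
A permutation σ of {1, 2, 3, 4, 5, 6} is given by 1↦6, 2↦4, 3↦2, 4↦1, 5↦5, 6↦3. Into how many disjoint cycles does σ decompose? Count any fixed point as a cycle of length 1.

Cycle decomposition: (1 6 3 2 4) (5).
2 cycles.

2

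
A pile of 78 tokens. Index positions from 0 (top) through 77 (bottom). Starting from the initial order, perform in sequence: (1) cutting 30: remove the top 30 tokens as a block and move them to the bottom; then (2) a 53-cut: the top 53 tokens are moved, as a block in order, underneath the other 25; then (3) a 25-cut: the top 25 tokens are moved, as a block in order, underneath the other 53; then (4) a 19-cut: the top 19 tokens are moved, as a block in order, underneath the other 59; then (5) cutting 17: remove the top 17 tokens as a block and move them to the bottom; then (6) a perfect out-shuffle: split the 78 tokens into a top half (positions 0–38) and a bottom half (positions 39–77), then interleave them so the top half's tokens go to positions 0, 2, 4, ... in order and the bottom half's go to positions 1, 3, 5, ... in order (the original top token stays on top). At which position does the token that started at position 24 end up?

Track the token from position 24 forward through each operation:
  after op 1 (cut 30): 24 → 72
  after op 2 (cut 53): 72 → 19
  after op 3 (cut 25): 19 → 72
  after op 4 (cut 19): 72 → 53
  after op 5 (cut 17): 53 → 36
  after op 6 (out-shuffle): 36 → 72

72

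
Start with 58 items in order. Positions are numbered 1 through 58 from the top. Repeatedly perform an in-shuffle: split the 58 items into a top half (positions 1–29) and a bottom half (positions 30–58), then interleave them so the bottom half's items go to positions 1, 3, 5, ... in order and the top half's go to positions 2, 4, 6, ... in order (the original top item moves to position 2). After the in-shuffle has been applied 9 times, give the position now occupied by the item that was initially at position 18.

12

Track the item's position through each in-shuffle:
18 → 36 → 13 → 26 → 52 → 45 → 31 → 3 → 6 → 12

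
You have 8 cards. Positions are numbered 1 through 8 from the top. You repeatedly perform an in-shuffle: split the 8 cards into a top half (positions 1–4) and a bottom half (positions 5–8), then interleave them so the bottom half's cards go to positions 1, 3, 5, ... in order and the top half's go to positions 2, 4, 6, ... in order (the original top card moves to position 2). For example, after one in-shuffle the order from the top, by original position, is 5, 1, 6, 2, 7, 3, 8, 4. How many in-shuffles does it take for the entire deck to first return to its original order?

The in-shuffle permutes the 8 positions with cycle lengths [2, 6].
Every card is home exactly when every cycle has completed a whole number of laps, i.e. after lcm(2, 6) = 6 in-shuffles.

6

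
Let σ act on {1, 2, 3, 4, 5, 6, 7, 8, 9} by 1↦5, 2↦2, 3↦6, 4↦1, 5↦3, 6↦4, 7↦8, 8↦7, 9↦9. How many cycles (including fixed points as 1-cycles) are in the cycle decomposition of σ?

4

Cycle decomposition: (1 5 3 6 4) (2) (7 8) (9).
4 cycles.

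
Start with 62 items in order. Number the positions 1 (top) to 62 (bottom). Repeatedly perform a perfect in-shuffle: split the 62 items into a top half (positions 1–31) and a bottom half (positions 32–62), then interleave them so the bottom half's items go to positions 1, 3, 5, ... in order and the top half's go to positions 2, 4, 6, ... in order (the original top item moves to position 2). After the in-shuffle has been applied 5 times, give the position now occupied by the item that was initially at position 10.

Track the item's position through each in-shuffle:
10 → 20 → 40 → 17 → 34 → 5

5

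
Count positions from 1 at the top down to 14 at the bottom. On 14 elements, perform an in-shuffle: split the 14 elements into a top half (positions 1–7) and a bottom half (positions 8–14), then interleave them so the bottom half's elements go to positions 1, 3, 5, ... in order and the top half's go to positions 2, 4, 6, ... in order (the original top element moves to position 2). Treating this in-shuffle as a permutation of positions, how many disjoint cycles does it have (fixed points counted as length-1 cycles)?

Trace each unvisited position around until it returns:
(1 2 4 8) (3 6 12 9) (5 10) (7 14 13 11)
4 cycles in total.

4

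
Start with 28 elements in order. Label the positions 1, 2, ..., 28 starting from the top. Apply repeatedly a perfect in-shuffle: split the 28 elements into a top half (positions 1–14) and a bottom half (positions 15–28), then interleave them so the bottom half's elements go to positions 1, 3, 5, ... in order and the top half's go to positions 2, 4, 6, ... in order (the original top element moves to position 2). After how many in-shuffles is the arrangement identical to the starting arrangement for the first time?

The in-shuffle permutes the 28 positions with cycle lengths [28].
Every element is home exactly when every cycle has completed a whole number of laps, i.e. after lcm(28) = 28 in-shuffles.

28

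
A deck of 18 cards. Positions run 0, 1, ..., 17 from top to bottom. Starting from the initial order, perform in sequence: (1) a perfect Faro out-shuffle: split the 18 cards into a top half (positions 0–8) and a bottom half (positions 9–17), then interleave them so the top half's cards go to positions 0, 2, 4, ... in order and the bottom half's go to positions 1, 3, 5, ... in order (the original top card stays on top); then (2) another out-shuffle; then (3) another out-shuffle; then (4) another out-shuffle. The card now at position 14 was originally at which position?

3

Undo the operations in reverse order, starting from position 14:
  undo op 4 (out-shuffle, from top half): 14 ← 7
  undo op 3 (out-shuffle, from bottom half): 7 ← 12
  undo op 2 (out-shuffle, from top half): 12 ← 6
  undo op 1 (out-shuffle, from top half): 6 ← 3
So the card at position 14 came from original position 3.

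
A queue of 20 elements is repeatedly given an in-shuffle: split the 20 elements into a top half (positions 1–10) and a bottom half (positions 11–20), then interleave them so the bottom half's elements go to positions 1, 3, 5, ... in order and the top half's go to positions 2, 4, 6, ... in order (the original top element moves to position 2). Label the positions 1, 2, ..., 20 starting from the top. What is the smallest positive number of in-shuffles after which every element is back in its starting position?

6

The in-shuffle permutes the 20 positions with cycle lengths [2, 3, 3, 6, 6].
Every element is home exactly when every cycle has completed a whole number of laps, i.e. after lcm(2, 3, 6) = 6 in-shuffles.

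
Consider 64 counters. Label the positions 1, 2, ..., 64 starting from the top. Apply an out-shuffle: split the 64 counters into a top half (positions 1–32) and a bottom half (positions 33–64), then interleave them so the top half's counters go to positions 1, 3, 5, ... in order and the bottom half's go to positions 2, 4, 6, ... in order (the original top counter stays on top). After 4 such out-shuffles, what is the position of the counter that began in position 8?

50

Track the counter's position through each out-shuffle:
8 → 15 → 29 → 57 → 50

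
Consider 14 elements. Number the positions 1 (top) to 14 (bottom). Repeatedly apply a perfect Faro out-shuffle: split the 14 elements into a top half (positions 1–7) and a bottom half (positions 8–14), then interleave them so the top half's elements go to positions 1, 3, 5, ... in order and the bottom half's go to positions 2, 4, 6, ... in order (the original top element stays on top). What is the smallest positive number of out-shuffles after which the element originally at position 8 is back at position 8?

Follow position 8 under repeated out-shuffles:
8 → 2 → 3 → 5 → 9 → 4 → 7 → 13 → 12 → 10 → 6 → 11 → 8
It first returns after 12 out-shuffles.

12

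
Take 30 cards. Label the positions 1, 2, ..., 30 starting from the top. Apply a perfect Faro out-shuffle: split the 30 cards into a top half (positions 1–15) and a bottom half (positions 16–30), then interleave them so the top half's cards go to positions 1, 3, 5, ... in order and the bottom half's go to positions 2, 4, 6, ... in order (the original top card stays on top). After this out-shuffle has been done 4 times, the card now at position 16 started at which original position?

Work backwards from position 16, undoing one out-shuffle at a time:
16 ← 23 ← 12 ← 21 ← 11
So the card now at position 16 started at position 11.

11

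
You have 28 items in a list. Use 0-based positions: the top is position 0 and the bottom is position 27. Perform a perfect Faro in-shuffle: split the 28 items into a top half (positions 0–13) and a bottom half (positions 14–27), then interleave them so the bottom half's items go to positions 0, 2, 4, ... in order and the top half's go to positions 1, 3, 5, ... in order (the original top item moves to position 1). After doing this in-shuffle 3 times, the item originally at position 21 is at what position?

1

Track the item's position through each in-shuffle:
21 → 14 → 0 → 1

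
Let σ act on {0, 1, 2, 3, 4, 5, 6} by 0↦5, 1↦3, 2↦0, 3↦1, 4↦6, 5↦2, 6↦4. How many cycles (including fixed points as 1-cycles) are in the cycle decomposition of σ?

3

Cycle decomposition: (0 5 2) (1 3) (4 6).
3 cycles.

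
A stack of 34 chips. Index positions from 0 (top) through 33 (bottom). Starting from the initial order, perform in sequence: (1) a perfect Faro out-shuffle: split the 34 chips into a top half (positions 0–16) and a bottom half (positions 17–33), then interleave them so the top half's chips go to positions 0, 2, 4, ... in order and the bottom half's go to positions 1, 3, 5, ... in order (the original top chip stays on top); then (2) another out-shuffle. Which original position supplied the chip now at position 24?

Undo the operations in reverse order, starting from position 24:
  undo op 2 (out-shuffle, from top half): 24 ← 12
  undo op 1 (out-shuffle, from top half): 12 ← 6
So the chip at position 24 came from original position 6.

6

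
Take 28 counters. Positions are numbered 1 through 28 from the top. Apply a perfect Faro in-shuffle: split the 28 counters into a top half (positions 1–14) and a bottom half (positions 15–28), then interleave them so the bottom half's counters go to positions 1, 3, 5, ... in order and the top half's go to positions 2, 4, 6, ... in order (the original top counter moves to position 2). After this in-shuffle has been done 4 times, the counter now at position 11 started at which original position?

Work backwards from position 11, undoing one in-shuffle at a time:
11 ← 20 ← 10 ← 5 ← 17
So the counter now at position 11 started at position 17.

17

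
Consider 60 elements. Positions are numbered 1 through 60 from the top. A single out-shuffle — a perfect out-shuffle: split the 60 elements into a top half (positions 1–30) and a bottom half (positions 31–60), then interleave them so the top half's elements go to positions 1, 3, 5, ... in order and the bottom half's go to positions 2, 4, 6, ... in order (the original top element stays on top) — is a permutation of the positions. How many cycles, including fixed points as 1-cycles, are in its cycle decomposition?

Trace each unvisited position around until it returns:
(1) (2 3 5 9 17 33 ... len 58) (60)
3 cycles in total.

3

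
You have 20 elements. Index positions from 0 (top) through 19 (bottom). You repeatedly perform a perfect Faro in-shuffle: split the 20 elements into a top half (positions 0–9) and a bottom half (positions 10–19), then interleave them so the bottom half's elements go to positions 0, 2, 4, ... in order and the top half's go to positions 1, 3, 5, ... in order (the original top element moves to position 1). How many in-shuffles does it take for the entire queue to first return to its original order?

The in-shuffle permutes the 20 positions with cycle lengths [2, 3, 3, 6, 6].
Every element is home exactly when every cycle has completed a whole number of laps, i.e. after lcm(2, 3, 6) = 6 in-shuffles.

6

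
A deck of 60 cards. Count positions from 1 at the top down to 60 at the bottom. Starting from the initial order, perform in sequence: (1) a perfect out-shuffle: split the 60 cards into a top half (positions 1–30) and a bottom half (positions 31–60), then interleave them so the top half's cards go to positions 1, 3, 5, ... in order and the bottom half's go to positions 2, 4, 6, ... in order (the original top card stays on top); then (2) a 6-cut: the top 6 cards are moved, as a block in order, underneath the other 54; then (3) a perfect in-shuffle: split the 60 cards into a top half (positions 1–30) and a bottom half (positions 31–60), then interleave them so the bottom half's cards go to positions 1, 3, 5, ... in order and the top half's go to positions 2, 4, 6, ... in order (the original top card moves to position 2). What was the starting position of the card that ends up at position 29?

26

Undo the operations in reverse order, starting from position 29:
  undo op 3 (in-shuffle, from bottom half): 29 ← 45
  undo op 2 (cut 6): 45 ← 51
  undo op 1 (out-shuffle, from top half): 51 ← 26
So the card at position 29 came from original position 26.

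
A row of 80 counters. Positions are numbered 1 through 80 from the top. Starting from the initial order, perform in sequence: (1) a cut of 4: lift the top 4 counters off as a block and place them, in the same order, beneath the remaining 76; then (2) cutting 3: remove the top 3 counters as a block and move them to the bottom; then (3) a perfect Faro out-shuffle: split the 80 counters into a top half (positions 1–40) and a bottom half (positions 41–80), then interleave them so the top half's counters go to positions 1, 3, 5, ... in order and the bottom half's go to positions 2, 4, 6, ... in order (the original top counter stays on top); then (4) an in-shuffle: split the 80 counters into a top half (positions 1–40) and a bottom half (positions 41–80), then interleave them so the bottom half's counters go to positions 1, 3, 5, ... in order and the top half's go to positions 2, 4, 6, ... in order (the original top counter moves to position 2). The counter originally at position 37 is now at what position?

Track the counter from position 37 forward through each operation:
  after op 1 (cut 4): 37 → 33
  after op 2 (cut 3): 33 → 30
  after op 3 (out-shuffle): 30 → 59
  after op 4 (in-shuffle): 59 → 37

37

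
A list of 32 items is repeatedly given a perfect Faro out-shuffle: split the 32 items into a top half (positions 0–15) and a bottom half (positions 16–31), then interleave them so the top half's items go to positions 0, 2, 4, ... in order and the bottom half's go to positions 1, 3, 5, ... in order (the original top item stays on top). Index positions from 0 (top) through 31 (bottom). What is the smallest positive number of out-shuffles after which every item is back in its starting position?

The out-shuffle permutes the 32 positions with cycle lengths [1, 1, 5, 5, 5, 5, 5, 5].
Every item is home exactly when every cycle has completed a whole number of laps, i.e. after lcm(1, 5) = 5 out-shuffles.

5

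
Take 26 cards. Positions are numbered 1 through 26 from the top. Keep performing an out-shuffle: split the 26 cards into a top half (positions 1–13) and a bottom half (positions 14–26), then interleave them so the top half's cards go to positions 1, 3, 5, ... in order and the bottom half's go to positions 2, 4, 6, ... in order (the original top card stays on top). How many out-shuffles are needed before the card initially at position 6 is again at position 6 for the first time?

Follow position 6 under repeated out-shuffles:
6 → 11 → 21 → 16 → 6
It first returns after 4 out-shuffles.

4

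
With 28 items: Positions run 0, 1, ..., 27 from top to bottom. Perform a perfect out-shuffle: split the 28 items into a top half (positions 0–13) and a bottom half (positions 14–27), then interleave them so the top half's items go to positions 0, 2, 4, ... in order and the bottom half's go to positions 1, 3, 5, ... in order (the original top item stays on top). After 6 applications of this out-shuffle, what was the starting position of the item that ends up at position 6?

6

Work backwards from position 6, undoing one out-shuffle at a time:
6 ← 3 ← 15 ← 21 ← 24 ← 12 ← 6
So the item now at position 6 started at position 6.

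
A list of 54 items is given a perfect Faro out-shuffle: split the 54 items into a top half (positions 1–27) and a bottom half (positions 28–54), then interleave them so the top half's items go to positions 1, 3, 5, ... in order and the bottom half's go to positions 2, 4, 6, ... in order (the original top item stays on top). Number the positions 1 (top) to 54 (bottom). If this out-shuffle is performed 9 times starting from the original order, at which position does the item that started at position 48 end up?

Track the item's position through each out-shuffle:
48 → 42 → 30 → 6 → 11 → 21 → 41 → 28 → 2 → 3

3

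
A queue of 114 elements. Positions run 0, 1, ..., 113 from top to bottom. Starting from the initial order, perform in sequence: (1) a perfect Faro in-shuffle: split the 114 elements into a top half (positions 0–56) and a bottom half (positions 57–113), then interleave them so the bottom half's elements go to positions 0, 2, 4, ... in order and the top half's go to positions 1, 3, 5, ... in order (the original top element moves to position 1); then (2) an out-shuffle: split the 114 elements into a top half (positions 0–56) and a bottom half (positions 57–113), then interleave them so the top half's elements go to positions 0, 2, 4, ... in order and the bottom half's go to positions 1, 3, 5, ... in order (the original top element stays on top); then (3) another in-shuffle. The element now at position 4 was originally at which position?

Undo the operations in reverse order, starting from position 4:
  undo op 3 (in-shuffle, from bottom half): 4 ← 59
  undo op 2 (out-shuffle, from bottom half): 59 ← 86
  undo op 1 (in-shuffle, from bottom half): 86 ← 100
So the element at position 4 came from original position 100.

100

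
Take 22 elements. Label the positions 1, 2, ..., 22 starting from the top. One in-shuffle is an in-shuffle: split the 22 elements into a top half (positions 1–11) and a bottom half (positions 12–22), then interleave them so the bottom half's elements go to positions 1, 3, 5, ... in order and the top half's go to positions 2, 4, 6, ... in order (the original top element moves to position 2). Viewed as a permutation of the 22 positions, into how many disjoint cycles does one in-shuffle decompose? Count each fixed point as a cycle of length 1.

2

Trace each unvisited position around until it returns:
(1 2 4 8 16 9 ... len 11) (5 10 20 17 11 22 ... len 11)
2 cycles in total.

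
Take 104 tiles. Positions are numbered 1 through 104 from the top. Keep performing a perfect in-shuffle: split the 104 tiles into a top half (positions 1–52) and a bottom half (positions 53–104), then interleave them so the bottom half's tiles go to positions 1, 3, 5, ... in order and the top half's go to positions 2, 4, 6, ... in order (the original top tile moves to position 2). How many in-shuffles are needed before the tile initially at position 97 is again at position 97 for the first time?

12

Follow position 97 under repeated in-shuffles:
97 → 89 → 73 → 41 → 82 → 59 → 13 → 26 → 52 → 104 → 103 → 101 → 97
It first returns after 12 in-shuffles.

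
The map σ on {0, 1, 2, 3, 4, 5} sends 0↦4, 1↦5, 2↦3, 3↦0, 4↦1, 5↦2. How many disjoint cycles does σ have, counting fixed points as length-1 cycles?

Cycle decomposition: (0 4 1 5 2 3).
1 cycle.

1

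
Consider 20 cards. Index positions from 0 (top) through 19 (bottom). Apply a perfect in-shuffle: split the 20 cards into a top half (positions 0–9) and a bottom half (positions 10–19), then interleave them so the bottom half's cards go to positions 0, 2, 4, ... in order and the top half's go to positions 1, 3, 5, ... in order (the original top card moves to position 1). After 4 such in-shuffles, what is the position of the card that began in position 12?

Track the card's position through each in-shuffle:
12 → 4 → 9 → 19 → 18

18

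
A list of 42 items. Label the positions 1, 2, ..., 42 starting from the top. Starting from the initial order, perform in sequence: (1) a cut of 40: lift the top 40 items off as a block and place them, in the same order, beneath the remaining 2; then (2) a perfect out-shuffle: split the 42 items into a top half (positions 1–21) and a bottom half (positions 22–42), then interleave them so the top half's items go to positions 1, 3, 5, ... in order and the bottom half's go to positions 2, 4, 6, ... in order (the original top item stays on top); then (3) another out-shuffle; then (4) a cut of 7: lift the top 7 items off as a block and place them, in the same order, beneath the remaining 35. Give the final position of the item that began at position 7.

Track the item from position 7 forward through each operation:
  after op 1 (cut 40): 7 → 9
  after op 2 (out-shuffle): 9 → 17
  after op 3 (out-shuffle): 17 → 33
  after op 4 (cut 7): 33 → 26

26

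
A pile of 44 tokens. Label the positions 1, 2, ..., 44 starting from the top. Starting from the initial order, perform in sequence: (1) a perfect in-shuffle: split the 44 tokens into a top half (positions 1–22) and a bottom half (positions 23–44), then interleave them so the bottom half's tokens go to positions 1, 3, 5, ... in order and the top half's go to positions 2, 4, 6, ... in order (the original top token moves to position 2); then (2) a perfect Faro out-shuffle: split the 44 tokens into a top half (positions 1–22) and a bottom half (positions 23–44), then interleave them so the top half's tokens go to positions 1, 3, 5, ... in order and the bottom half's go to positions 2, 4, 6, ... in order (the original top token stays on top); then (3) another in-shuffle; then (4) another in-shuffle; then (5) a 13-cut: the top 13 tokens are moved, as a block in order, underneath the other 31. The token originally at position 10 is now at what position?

8

Track the token from position 10 forward through each operation:
  after op 1 (in-shuffle): 10 → 20
  after op 2 (out-shuffle): 20 → 39
  after op 3 (in-shuffle): 39 → 33
  after op 4 (in-shuffle): 33 → 21
  after op 5 (cut 13): 21 → 8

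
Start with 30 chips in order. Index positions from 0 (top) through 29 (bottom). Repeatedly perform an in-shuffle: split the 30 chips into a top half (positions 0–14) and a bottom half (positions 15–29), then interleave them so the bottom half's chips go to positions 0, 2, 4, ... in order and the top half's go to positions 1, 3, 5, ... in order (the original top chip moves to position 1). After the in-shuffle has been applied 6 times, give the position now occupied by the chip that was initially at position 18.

Track the chip's position through each in-shuffle:
18 → 6 → 13 → 27 → 24 → 18 → 6

6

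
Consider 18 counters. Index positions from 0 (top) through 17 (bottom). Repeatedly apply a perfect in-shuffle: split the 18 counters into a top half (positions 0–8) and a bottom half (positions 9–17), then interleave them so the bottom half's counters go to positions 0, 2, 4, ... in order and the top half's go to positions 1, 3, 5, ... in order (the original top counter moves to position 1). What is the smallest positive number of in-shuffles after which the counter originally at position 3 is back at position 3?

18

Follow position 3 under repeated in-shuffles:
3 → 7 → 15 → 12 → 6 → 13 → 8 → 17 → 16 → 14 → 10 → 2 → 5 → 11 → 4 → 9 → 0 → 1 → 3
It first returns after 18 in-shuffles.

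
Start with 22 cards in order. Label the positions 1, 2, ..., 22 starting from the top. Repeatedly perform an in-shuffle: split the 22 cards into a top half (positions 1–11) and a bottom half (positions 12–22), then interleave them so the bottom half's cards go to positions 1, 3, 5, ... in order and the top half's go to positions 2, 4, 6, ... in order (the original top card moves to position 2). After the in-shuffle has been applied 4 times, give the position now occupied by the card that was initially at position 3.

Track the card's position through each in-shuffle:
3 → 6 → 12 → 1 → 2

2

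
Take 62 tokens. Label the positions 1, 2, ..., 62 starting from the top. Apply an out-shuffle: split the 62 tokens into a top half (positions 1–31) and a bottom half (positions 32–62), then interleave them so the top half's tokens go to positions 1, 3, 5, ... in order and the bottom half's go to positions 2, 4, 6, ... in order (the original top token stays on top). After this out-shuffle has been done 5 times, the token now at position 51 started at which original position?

14

Work backwards from position 51, undoing one out-shuffle at a time:
51 ← 26 ← 44 ← 53 ← 27 ← 14
So the token now at position 51 started at position 14.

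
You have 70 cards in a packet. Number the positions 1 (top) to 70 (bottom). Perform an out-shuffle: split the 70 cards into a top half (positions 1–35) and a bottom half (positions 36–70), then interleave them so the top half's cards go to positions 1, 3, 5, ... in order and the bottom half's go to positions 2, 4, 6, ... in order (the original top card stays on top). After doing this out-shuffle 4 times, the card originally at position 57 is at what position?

69

Track the card's position through each out-shuffle:
57 → 44 → 18 → 35 → 69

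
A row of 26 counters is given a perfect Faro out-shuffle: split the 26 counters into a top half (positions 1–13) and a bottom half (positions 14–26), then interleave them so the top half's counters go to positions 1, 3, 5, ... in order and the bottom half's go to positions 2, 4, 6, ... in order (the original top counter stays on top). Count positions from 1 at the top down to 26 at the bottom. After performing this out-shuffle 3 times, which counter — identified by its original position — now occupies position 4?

Work backwards from position 4, undoing one out-shuffle at a time:
4 ← 15 ← 8 ← 17
So the counter now at position 4 started at position 17.

17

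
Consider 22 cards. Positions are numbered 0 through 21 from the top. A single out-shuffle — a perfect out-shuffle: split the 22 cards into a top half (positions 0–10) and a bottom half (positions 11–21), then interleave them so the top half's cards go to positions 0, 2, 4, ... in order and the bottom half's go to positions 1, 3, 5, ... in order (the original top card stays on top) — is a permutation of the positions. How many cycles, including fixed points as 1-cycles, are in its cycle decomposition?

7

Trace each unvisited position around until it returns:
(0) (1 2 4 8 16 11) (3 6 12) (5 10 20 19 17 13) (7 14) (9 18 15) (21)
7 cycles in total.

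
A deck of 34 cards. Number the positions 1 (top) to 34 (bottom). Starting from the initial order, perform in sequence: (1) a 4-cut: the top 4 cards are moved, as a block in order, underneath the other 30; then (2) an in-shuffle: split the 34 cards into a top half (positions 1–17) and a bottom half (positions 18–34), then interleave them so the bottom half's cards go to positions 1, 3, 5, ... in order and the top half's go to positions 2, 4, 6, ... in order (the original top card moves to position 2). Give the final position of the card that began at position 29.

Track the card from position 29 forward through each operation:
  after op 1 (cut 4): 29 → 25
  after op 2 (in-shuffle): 25 → 15

15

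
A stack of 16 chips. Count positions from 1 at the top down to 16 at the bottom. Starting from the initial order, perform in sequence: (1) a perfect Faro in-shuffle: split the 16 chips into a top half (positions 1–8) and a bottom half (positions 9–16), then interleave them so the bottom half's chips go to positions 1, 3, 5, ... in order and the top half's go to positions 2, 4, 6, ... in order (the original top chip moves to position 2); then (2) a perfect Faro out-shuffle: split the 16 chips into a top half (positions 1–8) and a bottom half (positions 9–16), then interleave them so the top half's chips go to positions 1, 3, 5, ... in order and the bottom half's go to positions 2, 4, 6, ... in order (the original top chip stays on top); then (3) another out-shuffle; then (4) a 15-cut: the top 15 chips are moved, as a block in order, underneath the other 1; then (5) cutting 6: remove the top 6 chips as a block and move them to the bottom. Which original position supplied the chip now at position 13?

11

Undo the operations in reverse order, starting from position 13:
  undo op 5 (cut 6): 13 ← 3
  undo op 4 (cut 15): 3 ← 2
  undo op 3 (out-shuffle, from bottom half): 2 ← 9
  undo op 2 (out-shuffle, from top half): 9 ← 5
  undo op 1 (in-shuffle, from bottom half): 5 ← 11
So the chip at position 13 came from original position 11.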